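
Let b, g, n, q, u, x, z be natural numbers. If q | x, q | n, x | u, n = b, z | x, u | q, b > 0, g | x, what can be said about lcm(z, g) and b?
lcm(z, g) ≤ b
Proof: From z | x and g | x, lcm(z, g) | x. x | u and u | q, therefore x | q. Since q | x, q = x. n = b and q | n, so q | b. Since q = x, x | b. From lcm(z, g) | x, lcm(z, g) | b. Since b > 0, lcm(z, g) ≤ b.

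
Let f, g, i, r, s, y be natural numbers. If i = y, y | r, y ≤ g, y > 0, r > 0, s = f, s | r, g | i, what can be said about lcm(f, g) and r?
lcm(f, g) ≤ r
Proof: From s = f and s | r, f | r. i = y and g | i, therefore g | y. y > 0, so g ≤ y. From y ≤ g, y = g. y | r, so g | r. f | r, so lcm(f, g) | r. r > 0, so lcm(f, g) ≤ r.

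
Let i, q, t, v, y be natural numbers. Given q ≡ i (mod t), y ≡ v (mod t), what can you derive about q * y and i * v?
q * y ≡ i * v (mod t)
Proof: From q ≡ i (mod t) and y ≡ v (mod t), by multiplying congruences, q * y ≡ i * v (mod t).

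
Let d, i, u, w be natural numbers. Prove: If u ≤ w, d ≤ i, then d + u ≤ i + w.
d ≤ i and u ≤ w. By adding inequalities, d + u ≤ i + w.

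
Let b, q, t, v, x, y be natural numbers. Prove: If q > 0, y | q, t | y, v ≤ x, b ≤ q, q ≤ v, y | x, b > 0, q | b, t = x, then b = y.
Since y | q and q > 0, y ≤ q. From t = x and t | y, x | y. y | x, so x = y. q ≤ v and v ≤ x, so q ≤ x. x = y, so q ≤ y. y ≤ q, so y = q. Because q | b and b > 0, q ≤ b. Since b ≤ q, q = b. Since y = q, y = b. Then b = y.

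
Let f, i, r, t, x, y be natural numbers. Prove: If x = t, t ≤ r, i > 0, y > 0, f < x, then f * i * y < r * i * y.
x = t and f < x, therefore f < t. Since t ≤ r, f < r. Combined with i > 0, by multiplying by a positive, f * i < r * i. From y > 0, by multiplying by a positive, f * i * y < r * i * y.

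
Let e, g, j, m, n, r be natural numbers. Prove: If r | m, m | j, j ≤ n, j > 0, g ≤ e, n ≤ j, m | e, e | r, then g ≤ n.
j ≤ n and n ≤ j, so j = n. Since e | r and r | m, e | m. m | e, so m = e. Since m | j, e | j. From j > 0, e ≤ j. g ≤ e, so g ≤ j. Since j = n, g ≤ n.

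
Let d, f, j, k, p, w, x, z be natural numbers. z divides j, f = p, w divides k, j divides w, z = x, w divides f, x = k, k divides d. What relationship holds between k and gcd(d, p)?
k divides gcd(d, p)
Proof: z = x and x = k, hence z = k. Since z divides j, k divides j. Since j divides w, k divides w. w divides k, so w = k. f = p and w divides f, hence w divides p. Since w = k, k divides p. k divides d, so k divides gcd(d, p).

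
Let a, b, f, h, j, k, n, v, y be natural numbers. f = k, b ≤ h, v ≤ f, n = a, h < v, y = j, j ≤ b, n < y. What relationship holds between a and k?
a < k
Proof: From y = j and n < y, n < j. j ≤ b and b ≤ h, so j ≤ h. Since n < j, n < h. Since h < v, n < v. Since n = a, a < v. f = k and v ≤ f, hence v ≤ k. a < v, so a < k.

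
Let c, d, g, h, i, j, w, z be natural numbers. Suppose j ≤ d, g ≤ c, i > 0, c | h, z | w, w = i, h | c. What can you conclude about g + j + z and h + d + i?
g + j + z ≤ h + d + i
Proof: c | h and h | c, therefore c = h. Since g ≤ c, g ≤ h. From w = i and z | w, z | i. From i > 0, z ≤ i. Since j ≤ d, j + z ≤ d + i. Since g ≤ h, g + j + z ≤ h + d + i.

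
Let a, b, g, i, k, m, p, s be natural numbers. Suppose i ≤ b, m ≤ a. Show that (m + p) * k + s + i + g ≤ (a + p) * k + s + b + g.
From m ≤ a, m + p ≤ a + p. By multiplying by a non-negative, (m + p) * k ≤ (a + p) * k. Then (m + p) * k + s ≤ (a + p) * k + s. i ≤ b, so (m + p) * k + s + i ≤ (a + p) * k + s + b. Then (m + p) * k + s + i + g ≤ (a + p) * k + s + b + g.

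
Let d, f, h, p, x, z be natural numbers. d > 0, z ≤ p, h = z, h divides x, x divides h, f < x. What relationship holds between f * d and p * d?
f * d < p * d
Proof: x divides h and h divides x, hence x = h. Since h = z, x = z. Since f < x, f < z. z ≤ p, so f < p. From d > 0, by multiplying by a positive, f * d < p * d.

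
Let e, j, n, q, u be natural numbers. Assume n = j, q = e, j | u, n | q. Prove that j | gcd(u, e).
q = e and n | q, thus n | e. Since n = j, j | e. From j | u, j | gcd(u, e).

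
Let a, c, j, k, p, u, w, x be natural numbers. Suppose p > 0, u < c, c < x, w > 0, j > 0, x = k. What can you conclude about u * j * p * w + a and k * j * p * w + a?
u * j * p * w + a < k * j * p * w + a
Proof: u < c and c < x, hence u < x. x = k, so u < k. j > 0, so u * j < k * j. Since p > 0, u * j * p < k * j * p. From w > 0, u * j * p * w < k * j * p * w. Then u * j * p * w + a < k * j * p * w + a.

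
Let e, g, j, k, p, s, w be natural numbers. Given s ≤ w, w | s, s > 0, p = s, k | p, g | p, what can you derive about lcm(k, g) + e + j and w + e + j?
lcm(k, g) + e + j ≤ w + e + j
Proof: w | s and s > 0, so w ≤ s. s ≤ w, so s = w. From k | p and g | p, lcm(k, g) | p. Because p = s, lcm(k, g) | s. s > 0, so lcm(k, g) ≤ s. Because s = w, lcm(k, g) ≤ w. Then lcm(k, g) + e ≤ w + e. Then lcm(k, g) + e + j ≤ w + e + j.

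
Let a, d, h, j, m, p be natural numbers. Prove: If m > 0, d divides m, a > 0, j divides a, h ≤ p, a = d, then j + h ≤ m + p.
j divides a and a > 0, so j ≤ a. a = d, so j ≤ d. d divides m and m > 0, hence d ≤ m. Since j ≤ d, j ≤ m. h ≤ p, so j + h ≤ m + p.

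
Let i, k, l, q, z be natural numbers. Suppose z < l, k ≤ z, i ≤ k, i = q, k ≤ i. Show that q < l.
From k ≤ i and i ≤ k, k = i. Since i = q, k = q. k ≤ z and z < l, hence k < l. k = q, so q < l.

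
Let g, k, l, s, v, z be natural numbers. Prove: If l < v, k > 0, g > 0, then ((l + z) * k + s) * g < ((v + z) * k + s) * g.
l < v, therefore l + z < v + z. k > 0, so (l + z) * k < (v + z) * k. Then (l + z) * k + s < (v + z) * k + s. g > 0, so ((l + z) * k + s) * g < ((v + z) * k + s) * g.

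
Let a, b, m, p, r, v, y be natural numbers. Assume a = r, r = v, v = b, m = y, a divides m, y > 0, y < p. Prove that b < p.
a = r and r = v, so a = v. v = b, so a = b. m = y and a divides m, therefore a divides y. y > 0, so a ≤ y. Since y < p, a < p. Since a = b, b < p.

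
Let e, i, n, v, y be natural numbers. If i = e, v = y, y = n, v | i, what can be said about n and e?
n | e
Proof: From v = y and y = n, v = n. v | i, so n | i. Since i = e, n | e.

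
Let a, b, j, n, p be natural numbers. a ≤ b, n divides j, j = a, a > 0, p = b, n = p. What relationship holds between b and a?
b = a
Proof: n = p and p = b, so n = b. Since n divides j, b divides j. j = a, so b divides a. a > 0, so b ≤ a. a ≤ b, so b = a.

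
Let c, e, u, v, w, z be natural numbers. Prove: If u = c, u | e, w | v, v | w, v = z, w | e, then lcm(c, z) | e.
u = c and u | e, hence c | e. From w | v and v | w, w = v. v = z, so w = z. Since w | e, z | e. c | e, so lcm(c, z) | e.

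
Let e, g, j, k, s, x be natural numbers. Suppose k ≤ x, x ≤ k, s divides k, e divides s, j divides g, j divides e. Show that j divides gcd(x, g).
From k ≤ x and x ≤ k, k = x. From j divides e and e divides s, j divides s. s divides k, so j divides k. k = x, so j divides x. From j divides g, j divides gcd(x, g).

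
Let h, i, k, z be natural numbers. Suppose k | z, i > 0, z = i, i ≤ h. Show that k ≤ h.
Since z = i and k | z, k | i. i > 0, so k ≤ i. Since i ≤ h, k ≤ h.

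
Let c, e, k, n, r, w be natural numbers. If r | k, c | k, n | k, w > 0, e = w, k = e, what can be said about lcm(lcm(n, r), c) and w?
lcm(lcm(n, r), c) ≤ w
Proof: k = e and e = w, so k = w. n | k and r | k, hence lcm(n, r) | k. Since c | k, lcm(lcm(n, r), c) | k. k = w, so lcm(lcm(n, r), c) | w. w > 0, so lcm(lcm(n, r), c) ≤ w.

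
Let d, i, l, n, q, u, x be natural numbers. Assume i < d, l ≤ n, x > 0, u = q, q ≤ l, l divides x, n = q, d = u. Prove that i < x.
d = u and u = q, hence d = q. n = q and l ≤ n, so l ≤ q. q ≤ l, so q = l. d = q, so d = l. i < d, so i < l. Since l divides x and x > 0, l ≤ x. i < l, so i < x.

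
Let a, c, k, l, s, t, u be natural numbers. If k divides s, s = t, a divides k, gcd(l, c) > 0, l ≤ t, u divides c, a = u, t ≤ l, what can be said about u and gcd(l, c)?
u ≤ gcd(l, c)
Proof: a = u and a divides k, therefore u divides k. From t ≤ l and l ≤ t, t = l. Since s = t, s = l. k divides s, so k divides l. Since u divides k, u divides l. u divides c, so u divides gcd(l, c). Since gcd(l, c) > 0, u ≤ gcd(l, c).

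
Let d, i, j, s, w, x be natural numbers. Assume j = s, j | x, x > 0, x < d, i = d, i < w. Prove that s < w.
j | x and x > 0, so j ≤ x. Since i = d and i < w, d < w. x < d, so x < w. Since j ≤ x, j < w. Since j = s, s < w.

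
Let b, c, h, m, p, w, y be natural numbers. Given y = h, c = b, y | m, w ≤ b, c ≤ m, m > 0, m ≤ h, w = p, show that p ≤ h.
Since y = h and y | m, h | m. From m > 0, h ≤ m. Since m ≤ h, m = h. c = b and c ≤ m, thus b ≤ m. w ≤ b, so w ≤ m. w = p, so p ≤ m. Since m = h, p ≤ h.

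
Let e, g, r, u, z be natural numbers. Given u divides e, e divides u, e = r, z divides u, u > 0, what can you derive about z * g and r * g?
z * g ≤ r * g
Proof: u divides e and e divides u, hence u = e. Since e = r, u = r. Because z divides u and u > 0, z ≤ u. Since u = r, z ≤ r. By multiplying by a non-negative, z * g ≤ r * g.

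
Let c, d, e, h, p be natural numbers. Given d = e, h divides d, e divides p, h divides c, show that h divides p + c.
d = e and h divides d, therefore h divides e. Since e divides p, h divides p. Since h divides c, h divides p + c.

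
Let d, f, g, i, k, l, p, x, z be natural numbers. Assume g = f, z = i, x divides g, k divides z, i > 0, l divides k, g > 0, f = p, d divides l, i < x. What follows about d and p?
d < p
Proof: d divides l and l divides k, thus d divides k. z = i and k divides z, so k divides i. d divides k, so d divides i. Since i > 0, d ≤ i. Since g = f and f = p, g = p. x divides g and g > 0, therefore x ≤ g. Since i < x, i < g. Since g = p, i < p. d ≤ i, so d < p.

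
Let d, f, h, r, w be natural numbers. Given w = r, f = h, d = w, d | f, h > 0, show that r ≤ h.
d = w and d | f, hence w | f. Since f = h, w | h. h > 0, so w ≤ h. Since w = r, r ≤ h.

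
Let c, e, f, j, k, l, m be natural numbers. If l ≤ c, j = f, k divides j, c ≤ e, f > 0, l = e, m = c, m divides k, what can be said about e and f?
e ≤ f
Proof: l = e and l ≤ c, hence e ≤ c. Since c ≤ e, c = e. Since m = c, m = e. m divides k and k divides j, so m divides j. Since j = f, m divides f. Because f > 0, m ≤ f. Since m = e, e ≤ f.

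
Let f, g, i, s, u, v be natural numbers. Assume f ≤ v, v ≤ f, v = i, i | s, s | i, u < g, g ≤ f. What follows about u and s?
u < s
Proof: Since f ≤ v and v ≤ f, f = v. v = i, so f = i. i | s and s | i, therefore i = s. Since f = i, f = s. u < g and g ≤ f, therefore u < f. f = s, so u < s.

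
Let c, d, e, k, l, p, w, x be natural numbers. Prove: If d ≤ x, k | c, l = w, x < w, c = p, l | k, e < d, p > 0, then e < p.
d ≤ x and x < w, thus d < w. From e < d, e < w. l = w and l | k, thus w | k. c = p and k | c, hence k | p. Because w | k, w | p. p > 0, so w ≤ p. Since e < w, e < p.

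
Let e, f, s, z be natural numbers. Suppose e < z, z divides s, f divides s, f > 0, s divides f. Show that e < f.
s divides f and f divides s, hence s = f. Since z divides s, z divides f. Since f > 0, z ≤ f. e < z, so e < f.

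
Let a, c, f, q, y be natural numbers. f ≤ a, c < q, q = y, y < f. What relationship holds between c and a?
c < a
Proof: q = y and c < q, therefore c < y. y < f and f ≤ a, so y < a. Since c < y, c < a.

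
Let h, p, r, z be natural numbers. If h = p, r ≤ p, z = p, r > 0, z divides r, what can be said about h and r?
h = r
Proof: Because z = p and z divides r, p divides r. Since r > 0, p ≤ r. r ≤ p, so p = r. Since h = p, h = r.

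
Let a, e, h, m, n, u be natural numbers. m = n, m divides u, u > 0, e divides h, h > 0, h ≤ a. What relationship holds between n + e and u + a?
n + e ≤ u + a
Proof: Because m divides u and u > 0, m ≤ u. m = n, so n ≤ u. e divides h and h > 0, so e ≤ h. h ≤ a, so e ≤ a. From n ≤ u, n + e ≤ u + a.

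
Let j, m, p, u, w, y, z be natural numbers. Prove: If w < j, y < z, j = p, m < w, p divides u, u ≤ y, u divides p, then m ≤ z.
p divides u and u divides p, so p = u. j = p, so j = u. Because w < j, w < u. Since m < w, m < u. u ≤ y and y < z, therefore u < z. Since m < u, m < z. Then m ≤ z.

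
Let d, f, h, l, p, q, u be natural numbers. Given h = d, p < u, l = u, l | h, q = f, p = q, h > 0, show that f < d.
Because p = q and q = f, p = f. Since p < u, f < u. l | h and h > 0, hence l ≤ h. Since h = d, l ≤ d. Since l = u, u ≤ d. Because f < u, f < d.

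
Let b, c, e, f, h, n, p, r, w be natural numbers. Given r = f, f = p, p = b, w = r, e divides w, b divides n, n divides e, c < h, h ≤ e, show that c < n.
Since r = f and f = p, r = p. Since p = b, r = b. Because w = r and e divides w, e divides r. Since r = b, e divides b. b divides n, so e divides n. n divides e, so e = n. Because c < h and h ≤ e, c < e. e = n, so c < n.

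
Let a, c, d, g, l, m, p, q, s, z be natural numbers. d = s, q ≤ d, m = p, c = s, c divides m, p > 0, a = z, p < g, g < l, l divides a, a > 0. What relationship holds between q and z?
q < z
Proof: d = s and q ≤ d, thus q ≤ s. c = s and c divides m, hence s divides m. m = p, so s divides p. p > 0, so s ≤ p. q ≤ s, so q ≤ p. l divides a and a > 0, hence l ≤ a. Since g < l, g < a. Since p < g, p < a. Because a = z, p < z. q ≤ p, so q < z.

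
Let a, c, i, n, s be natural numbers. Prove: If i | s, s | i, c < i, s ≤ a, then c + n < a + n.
i | s and s | i, thus i = s. Since c < i, c < s. Because s ≤ a, c < a. Then c + n < a + n.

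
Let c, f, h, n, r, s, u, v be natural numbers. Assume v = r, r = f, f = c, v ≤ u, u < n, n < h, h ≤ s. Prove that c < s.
v = r and r = f, thus v = f. From f = c, v = c. From v ≤ u and u < n, v < n. Because n < h and h ≤ s, n < s. v < n, so v < s. Since v = c, c < s.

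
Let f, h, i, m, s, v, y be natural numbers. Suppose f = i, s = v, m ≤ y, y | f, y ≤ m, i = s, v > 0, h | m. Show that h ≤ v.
i = s and s = v, so i = v. y ≤ m and m ≤ y, thus y = m. Since y | f, m | f. Since h | m, h | f. Since f = i, h | i. i = v, so h | v. From v > 0, h ≤ v.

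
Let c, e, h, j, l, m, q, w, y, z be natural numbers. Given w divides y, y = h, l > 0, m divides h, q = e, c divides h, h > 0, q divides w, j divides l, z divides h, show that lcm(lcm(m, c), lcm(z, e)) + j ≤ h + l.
From m divides h and c divides h, lcm(m, c) divides h. q divides w and w divides y, thus q divides y. Since y = h, q divides h. Since q = e, e divides h. Since z divides h, lcm(z, e) divides h. Since lcm(m, c) divides h, lcm(lcm(m, c), lcm(z, e)) divides h. Since h > 0, lcm(lcm(m, c), lcm(z, e)) ≤ h. From j divides l and l > 0, j ≤ l. Because lcm(lcm(m, c), lcm(z, e)) ≤ h, lcm(lcm(m, c), lcm(z, e)) + j ≤ h + l.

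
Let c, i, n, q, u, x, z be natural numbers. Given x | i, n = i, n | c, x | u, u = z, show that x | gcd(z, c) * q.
From u = z and x | u, x | z. n = i and n | c, therefore i | c. Since x | i, x | c. From x | z, x | gcd(z, c). Then x | gcd(z, c) * q.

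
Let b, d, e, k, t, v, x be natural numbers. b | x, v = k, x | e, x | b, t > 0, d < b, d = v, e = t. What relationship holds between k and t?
k < t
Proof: d = v and v = k, so d = k. d < b, so k < b. x | b and b | x, therefore x = b. e = t and x | e, so x | t. Since t > 0, x ≤ t. x = b, so b ≤ t. From k < b, k < t.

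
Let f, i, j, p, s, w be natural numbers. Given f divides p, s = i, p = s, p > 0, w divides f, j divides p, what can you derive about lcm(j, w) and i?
lcm(j, w) ≤ i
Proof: From p = s and s = i, p = i. Since w divides f and f divides p, w divides p. j divides p, so lcm(j, w) divides p. p > 0, so lcm(j, w) ≤ p. From p = i, lcm(j, w) ≤ i.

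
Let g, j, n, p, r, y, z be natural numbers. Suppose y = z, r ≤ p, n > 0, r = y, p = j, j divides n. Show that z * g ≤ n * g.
Since r = y and r ≤ p, y ≤ p. y = z, so z ≤ p. Since p = j, z ≤ j. j divides n and n > 0, so j ≤ n. Since z ≤ j, z ≤ n. By multiplying by a non-negative, z * g ≤ n * g.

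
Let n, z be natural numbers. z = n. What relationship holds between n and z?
n = z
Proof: z = n. By symmetry, n = z.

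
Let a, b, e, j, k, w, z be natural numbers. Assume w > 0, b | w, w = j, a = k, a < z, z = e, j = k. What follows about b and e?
b < e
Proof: w = j and j = k, so w = k. From b | w and w > 0, b ≤ w. w = k, so b ≤ k. Since a = k and a < z, k < z. Since z = e, k < e. Since b ≤ k, b < e.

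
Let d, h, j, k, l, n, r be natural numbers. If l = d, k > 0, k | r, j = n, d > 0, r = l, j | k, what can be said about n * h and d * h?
n * h ≤ d * h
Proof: From j = n and j | k, n | k. Since k > 0, n ≤ k. Because r = l and k | r, k | l. l = d, so k | d. Since d > 0, k ≤ d. Since n ≤ k, n ≤ d. Then n * h ≤ d * h.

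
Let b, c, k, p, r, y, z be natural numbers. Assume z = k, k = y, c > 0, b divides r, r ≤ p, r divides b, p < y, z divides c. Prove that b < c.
r divides b and b divides r, thus r = b. From z = k and k = y, z = y. z divides c, so y divides c. c > 0, so y ≤ c. p < y, so p < c. r ≤ p, so r < c. Since r = b, b < c.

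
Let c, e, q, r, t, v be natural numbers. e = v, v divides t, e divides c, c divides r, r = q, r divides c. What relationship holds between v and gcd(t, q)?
v divides gcd(t, q)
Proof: Since c divides r and r divides c, c = r. Since r = q, c = q. Since e = v and e divides c, v divides c. Since c = q, v divides q. v divides t, so v divides gcd(t, q).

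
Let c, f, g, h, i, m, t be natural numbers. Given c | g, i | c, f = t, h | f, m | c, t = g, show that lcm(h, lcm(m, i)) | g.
f = t and h | f, hence h | t. From t = g, h | g. Since m | c and i | c, lcm(m, i) | c. Since c | g, lcm(m, i) | g. Since h | g, lcm(h, lcm(m, i)) | g.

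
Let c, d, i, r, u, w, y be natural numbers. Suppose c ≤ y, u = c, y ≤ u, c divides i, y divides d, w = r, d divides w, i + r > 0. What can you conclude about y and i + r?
y ≤ i + r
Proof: u = c and y ≤ u, hence y ≤ c. c ≤ y, so c = y. Since c divides i, y divides i. w = r and d divides w, so d divides r. y divides d, so y divides r. Since y divides i, y divides i + r. Since i + r > 0, y ≤ i + r.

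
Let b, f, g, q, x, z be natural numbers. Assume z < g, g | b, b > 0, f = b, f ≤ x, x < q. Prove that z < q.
g | b and b > 0, hence g ≤ b. z < g, so z < b. f ≤ x and x < q, so f < q. Because f = b, b < q. Since z < b, z < q.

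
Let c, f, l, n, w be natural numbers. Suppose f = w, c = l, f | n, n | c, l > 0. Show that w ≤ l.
From f | n and n | c, f | c. Because c = l, f | l. Since l > 0, f ≤ l. Because f = w, w ≤ l.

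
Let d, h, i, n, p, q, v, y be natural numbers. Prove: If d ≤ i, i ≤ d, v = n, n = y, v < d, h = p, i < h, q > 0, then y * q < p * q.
d ≤ i and i ≤ d, thus d = i. v = n and n = y, therefore v = y. Since v < d, y < d. d = i, so y < i. h = p and i < h, thus i < p. Since y < i, y < p. Since q > 0, y * q < p * q.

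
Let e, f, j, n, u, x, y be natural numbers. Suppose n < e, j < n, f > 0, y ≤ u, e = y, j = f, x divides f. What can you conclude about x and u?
x < u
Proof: x divides f and f > 0, therefore x ≤ f. j = f and j < n, therefore f < n. Since x ≤ f, x < n. Since e = y and n < e, n < y. y ≤ u, so n < u. Since x < n, x < u.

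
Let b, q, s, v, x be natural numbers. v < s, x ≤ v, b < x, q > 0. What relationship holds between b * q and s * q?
b * q < s * q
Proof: x ≤ v and v < s, hence x < s. Because b < x, b < s. Since q > 0, b * q < s * q.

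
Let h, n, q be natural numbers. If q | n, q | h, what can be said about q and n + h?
q | n + h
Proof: q | n and q | h. By divisibility of sums, q | n + h.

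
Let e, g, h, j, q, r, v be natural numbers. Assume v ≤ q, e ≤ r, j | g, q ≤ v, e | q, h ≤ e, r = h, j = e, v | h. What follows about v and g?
v | g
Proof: q ≤ v and v ≤ q, so q = v. From e | q, e | v. Because r = h and e ≤ r, e ≤ h. h ≤ e, so h = e. Since v | h, v | e. e | v, so e = v. j = e, so j = v. j | g, so v | g.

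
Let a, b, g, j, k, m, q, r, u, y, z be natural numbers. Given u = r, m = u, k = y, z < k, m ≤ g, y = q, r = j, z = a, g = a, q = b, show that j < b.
Since y = q and q = b, y = b. u = r and r = j, therefore u = j. g = a and m ≤ g, therefore m ≤ a. m = u, so u ≤ a. Since u = j, j ≤ a. From z = a and z < k, a < k. k = y, so a < y. j ≤ a, so j < y. Since y = b, j < b.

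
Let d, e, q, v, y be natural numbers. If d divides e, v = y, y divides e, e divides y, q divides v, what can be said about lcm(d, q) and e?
lcm(d, q) divides e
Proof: y divides e and e divides y, hence y = e. v = y, so v = e. q divides v, so q divides e. d divides e, so lcm(d, q) divides e.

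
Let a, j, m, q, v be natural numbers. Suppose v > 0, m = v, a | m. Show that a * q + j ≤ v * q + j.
From m = v and a | m, a | v. v > 0, so a ≤ v. Then a * q ≤ v * q. Then a * q + j ≤ v * q + j.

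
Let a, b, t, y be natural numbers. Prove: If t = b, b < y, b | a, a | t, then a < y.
Since t = b and a | t, a | b. Since b | a, b = a. Since b < y, a < y.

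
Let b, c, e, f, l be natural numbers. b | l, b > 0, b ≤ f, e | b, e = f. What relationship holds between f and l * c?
f | l * c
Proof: Because e | b and b > 0, e ≤ b. e = f, so f ≤ b. b ≤ f, so b = f. b | l, so f | l. Then f | l * c.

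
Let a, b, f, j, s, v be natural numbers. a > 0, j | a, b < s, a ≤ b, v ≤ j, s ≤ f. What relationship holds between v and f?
v < f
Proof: j | a and a > 0, so j ≤ a. From v ≤ j, v ≤ a. Because b < s and s ≤ f, b < f. a ≤ b, so a < f. Because v ≤ a, v < f.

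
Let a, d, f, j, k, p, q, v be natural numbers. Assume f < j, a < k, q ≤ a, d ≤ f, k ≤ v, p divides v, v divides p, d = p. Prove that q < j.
From v divides p and p divides v, v = p. a < k and k ≤ v, thus a < v. Since v = p, a < p. d ≤ f and f < j, hence d < j. Since d = p, p < j. a < p, so a < j. From q ≤ a, q < j.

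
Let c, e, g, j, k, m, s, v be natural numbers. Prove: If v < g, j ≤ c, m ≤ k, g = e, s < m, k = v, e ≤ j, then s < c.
k = v and m ≤ k, therefore m ≤ v. g = e and v < g, hence v < e. e ≤ j, so v < j. Because m ≤ v, m < j. j ≤ c, so m < c. Since s < m, s < c.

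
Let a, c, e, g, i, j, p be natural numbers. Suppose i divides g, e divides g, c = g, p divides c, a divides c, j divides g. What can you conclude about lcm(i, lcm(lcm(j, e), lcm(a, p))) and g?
lcm(i, lcm(lcm(j, e), lcm(a, p))) divides g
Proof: j divides g and e divides g, thus lcm(j, e) divides g. a divides c and p divides c, thus lcm(a, p) divides c. Because c = g, lcm(a, p) divides g. lcm(j, e) divides g, so lcm(lcm(j, e), lcm(a, p)) divides g. i divides g, so lcm(i, lcm(lcm(j, e), lcm(a, p))) divides g.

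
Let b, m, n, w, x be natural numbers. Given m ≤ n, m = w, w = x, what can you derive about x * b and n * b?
x * b ≤ n * b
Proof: Because m = w and w = x, m = x. Because m ≤ n, x ≤ n. Then x * b ≤ n * b.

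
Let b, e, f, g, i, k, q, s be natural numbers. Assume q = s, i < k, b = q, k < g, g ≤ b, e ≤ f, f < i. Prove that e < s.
b = q and q = s, so b = s. f < i and i < k, hence f < k. k < g, so f < g. g ≤ b, so f < b. b = s, so f < s. e ≤ f, so e < s.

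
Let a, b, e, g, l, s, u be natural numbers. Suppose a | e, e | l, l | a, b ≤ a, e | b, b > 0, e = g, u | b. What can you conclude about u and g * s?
u | g * s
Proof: Since e | l and l | a, e | a. a | e, so a = e. b ≤ a, so b ≤ e. Because e | b and b > 0, e ≤ b. b ≤ e, so b = e. Since e = g, b = g. Because u | b, u | g. Then u | g * s.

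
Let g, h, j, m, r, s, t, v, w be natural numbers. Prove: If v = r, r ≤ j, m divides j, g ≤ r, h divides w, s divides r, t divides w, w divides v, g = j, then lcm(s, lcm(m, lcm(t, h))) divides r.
g = j and g ≤ r, hence j ≤ r. r ≤ j, so j = r. Because m divides j, m divides r. Because t divides w and h divides w, lcm(t, h) divides w. v = r and w divides v, so w divides r. Because lcm(t, h) divides w, lcm(t, h) divides r. m divides r, so lcm(m, lcm(t, h)) divides r. Because s divides r, lcm(s, lcm(m, lcm(t, h))) divides r.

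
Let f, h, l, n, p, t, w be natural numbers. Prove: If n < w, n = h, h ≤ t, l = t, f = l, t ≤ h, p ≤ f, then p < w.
f = l and l = t, thus f = t. p ≤ f, so p ≤ t. h ≤ t and t ≤ h, so h = t. n = h and n < w, hence h < w. h = t, so t < w. From p ≤ t, p < w.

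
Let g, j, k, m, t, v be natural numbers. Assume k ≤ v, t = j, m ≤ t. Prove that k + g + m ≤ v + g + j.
Since k ≤ v, k + g ≤ v + g. From t = j and m ≤ t, m ≤ j. Since k + g ≤ v + g, k + g + m ≤ v + g + j.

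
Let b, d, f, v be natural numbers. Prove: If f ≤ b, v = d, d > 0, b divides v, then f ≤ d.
From v = d and b divides v, b divides d. d > 0, so b ≤ d. Since f ≤ b, f ≤ d.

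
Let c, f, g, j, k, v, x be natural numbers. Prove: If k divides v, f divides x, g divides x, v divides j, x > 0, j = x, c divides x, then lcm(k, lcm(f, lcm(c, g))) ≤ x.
Because j = x and v divides j, v divides x. Since k divides v, k divides x. c divides x and g divides x, thus lcm(c, g) divides x. Since f divides x, lcm(f, lcm(c, g)) divides x. Since k divides x, lcm(k, lcm(f, lcm(c, g))) divides x. Since x > 0, lcm(k, lcm(f, lcm(c, g))) ≤ x.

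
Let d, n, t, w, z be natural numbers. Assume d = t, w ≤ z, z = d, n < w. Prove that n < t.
z = d and w ≤ z, hence w ≤ d. n < w, so n < d. Since d = t, n < t.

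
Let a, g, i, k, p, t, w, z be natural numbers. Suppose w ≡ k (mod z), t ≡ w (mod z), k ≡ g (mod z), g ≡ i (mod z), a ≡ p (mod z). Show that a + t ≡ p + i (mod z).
t ≡ w (mod z) and w ≡ k (mod z), therefore t ≡ k (mod z). k ≡ g (mod z), so t ≡ g (mod z). g ≡ i (mod z), so t ≡ i (mod z). Since a ≡ p (mod z), by adding congruences, a + t ≡ p + i (mod z).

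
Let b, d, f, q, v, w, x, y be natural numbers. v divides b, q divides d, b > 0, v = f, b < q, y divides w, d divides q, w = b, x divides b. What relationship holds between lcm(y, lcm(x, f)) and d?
lcm(y, lcm(x, f)) < d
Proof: w = b and y divides w, so y divides b. From v = f and v divides b, f divides b. x divides b, so lcm(x, f) divides b. Since y divides b, lcm(y, lcm(x, f)) divides b. Since b > 0, lcm(y, lcm(x, f)) ≤ b. q divides d and d divides q, so q = d. b < q, so b < d. Since lcm(y, lcm(x, f)) ≤ b, lcm(y, lcm(x, f)) < d.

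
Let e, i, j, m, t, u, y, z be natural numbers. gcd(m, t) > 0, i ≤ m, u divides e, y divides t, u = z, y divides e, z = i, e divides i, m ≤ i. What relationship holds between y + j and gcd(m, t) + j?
y + j ≤ gcd(m, t) + j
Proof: Since u = z and z = i, u = i. Since u divides e, i divides e. Since e divides i, e = i. i ≤ m and m ≤ i, thus i = m. From e = i, e = m. Since y divides e, y divides m. Since y divides t, y divides gcd(m, t). gcd(m, t) > 0, so y ≤ gcd(m, t). Then y + j ≤ gcd(m, t) + j.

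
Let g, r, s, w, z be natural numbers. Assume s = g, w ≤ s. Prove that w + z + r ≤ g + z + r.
s = g and w ≤ s, thus w ≤ g. Then w + z ≤ g + z. Then w + z + r ≤ g + z + r.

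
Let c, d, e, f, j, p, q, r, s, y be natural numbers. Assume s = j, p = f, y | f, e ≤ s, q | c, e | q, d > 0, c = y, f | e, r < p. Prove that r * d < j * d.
p = f and r < p, therefore r < f. c = y and q | c, hence q | y. e | q, so e | y. y | f, so e | f. f | e, so e = f. Since e ≤ s, f ≤ s. s = j, so f ≤ j. Since r < f, r < j. From d > 0, r * d < j * d.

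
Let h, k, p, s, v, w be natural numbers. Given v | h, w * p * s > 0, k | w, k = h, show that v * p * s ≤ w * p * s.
Because k = h and k | w, h | w. v | h, so v | w. Then v * p | w * p. Then v * p * s | w * p * s. w * p * s > 0, so v * p * s ≤ w * p * s.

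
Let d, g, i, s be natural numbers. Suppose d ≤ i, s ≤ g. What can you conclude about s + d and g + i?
s + d ≤ g + i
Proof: s ≤ g and d ≤ i. By adding inequalities, s + d ≤ g + i.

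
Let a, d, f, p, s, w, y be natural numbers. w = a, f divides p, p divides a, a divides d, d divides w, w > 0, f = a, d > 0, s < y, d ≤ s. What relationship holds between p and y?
p < y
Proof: From d divides w and w > 0, d ≤ w. w = a, so d ≤ a. a divides d and d > 0, thus a ≤ d. Since d ≤ a, d = a. f = a and f divides p, thus a divides p. From p divides a, a = p. d = a, so d = p. Since d ≤ s, p ≤ s. s < y, so p < y.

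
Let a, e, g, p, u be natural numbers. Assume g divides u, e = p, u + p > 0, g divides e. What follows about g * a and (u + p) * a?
g * a ≤ (u + p) * a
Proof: e = p and g divides e, therefore g divides p. Since g divides u, g divides u + p. u + p > 0, so g ≤ u + p. By multiplying by a non-negative, g * a ≤ (u + p) * a.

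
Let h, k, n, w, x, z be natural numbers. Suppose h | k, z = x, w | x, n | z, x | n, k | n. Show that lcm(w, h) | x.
From z = x and n | z, n | x. x | n, so n = x. h | k and k | n, thus h | n. n = x, so h | x. Since w | x, lcm(w, h) | x.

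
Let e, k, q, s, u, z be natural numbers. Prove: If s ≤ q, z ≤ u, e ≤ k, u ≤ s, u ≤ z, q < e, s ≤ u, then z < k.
From s ≤ u and u ≤ s, s = u. u ≤ z and z ≤ u, hence u = z. s = u, so s = z. Since q < e and e ≤ k, q < k. Since s ≤ q, s < k. Because s = z, z < k.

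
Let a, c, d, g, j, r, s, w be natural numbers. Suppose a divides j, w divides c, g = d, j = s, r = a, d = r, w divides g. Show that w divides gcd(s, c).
g = d and d = r, thus g = r. From r = a, g = a. Since w divides g, w divides a. a divides j, so w divides j. Since j = s, w divides s. From w divides c, w divides gcd(s, c).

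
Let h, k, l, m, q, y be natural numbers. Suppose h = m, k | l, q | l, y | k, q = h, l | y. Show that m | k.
Because q = h and h = m, q = m. l | y and y | k, therefore l | k. Since k | l, l = k. Because q | l, q | k. Since q = m, m | k.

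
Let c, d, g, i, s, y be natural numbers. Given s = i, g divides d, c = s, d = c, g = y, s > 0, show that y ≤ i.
d = c and c = s, hence d = s. Because g = y and g divides d, y divides d. Since d = s, y divides s. Since s > 0, y ≤ s. Since s = i, y ≤ i.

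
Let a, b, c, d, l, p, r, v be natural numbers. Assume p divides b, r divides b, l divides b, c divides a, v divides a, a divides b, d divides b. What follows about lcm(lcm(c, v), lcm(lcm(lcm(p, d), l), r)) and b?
lcm(lcm(c, v), lcm(lcm(lcm(p, d), l), r)) divides b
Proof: Because c divides a and v divides a, lcm(c, v) divides a. a divides b, so lcm(c, v) divides b. Because p divides b and d divides b, lcm(p, d) divides b. Since l divides b, lcm(lcm(p, d), l) divides b. r divides b, so lcm(lcm(lcm(p, d), l), r) divides b. lcm(c, v) divides b, so lcm(lcm(c, v), lcm(lcm(lcm(p, d), l), r)) divides b.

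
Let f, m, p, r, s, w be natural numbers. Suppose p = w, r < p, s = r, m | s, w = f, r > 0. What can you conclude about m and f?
m < f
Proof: Since s = r and m | s, m | r. Since r > 0, m ≤ r. Since p = w and w = f, p = f. r < p, so r < f. Since m ≤ r, m < f.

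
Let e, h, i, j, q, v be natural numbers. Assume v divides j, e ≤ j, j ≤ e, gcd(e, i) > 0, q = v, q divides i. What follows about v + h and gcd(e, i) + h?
v + h ≤ gcd(e, i) + h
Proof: j ≤ e and e ≤ j, so j = e. Since v divides j, v divides e. q = v and q divides i, hence v divides i. Since v divides e, v divides gcd(e, i). Since gcd(e, i) > 0, v ≤ gcd(e, i). Then v + h ≤ gcd(e, i) + h.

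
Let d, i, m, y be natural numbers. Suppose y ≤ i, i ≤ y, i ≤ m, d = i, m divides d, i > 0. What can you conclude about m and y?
m = y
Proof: y ≤ i and i ≤ y, therefore y = i. From d = i and m divides d, m divides i. i > 0, so m ≤ i. Since i ≤ m, i = m. Since y = i, y = m. Then m = y.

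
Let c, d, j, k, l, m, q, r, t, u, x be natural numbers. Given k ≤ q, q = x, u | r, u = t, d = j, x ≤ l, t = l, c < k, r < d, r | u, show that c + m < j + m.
c < k and k ≤ q, therefore c < q. q = x, so c < x. u = t and t = l, so u = l. r | u and u | r, therefore r = u. Since d = j and r < d, r < j. Because r = u, u < j. Since u = l, l < j. x ≤ l, so x < j. Because c < x, c < j. Then c + m < j + m.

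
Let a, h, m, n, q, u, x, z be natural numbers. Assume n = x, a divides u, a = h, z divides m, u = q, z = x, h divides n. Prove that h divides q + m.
u = q and a divides u, hence a divides q. Since a = h, h divides q. From n = x and h divides n, h divides x. z = x and z divides m, so x divides m. h divides x, so h divides m. Since h divides q, h divides q + m.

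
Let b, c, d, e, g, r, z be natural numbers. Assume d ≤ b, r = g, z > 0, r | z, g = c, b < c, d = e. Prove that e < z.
d = e and d ≤ b, therefore e ≤ b. Since r = g and g = c, r = c. Since r | z, c | z. Because z > 0, c ≤ z. b < c, so b < z. Since e ≤ b, e < z.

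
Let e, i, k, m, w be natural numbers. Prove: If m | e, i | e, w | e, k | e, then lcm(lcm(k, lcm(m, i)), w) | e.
m | e and i | e, thus lcm(m, i) | e. From k | e, lcm(k, lcm(m, i)) | e. w | e, so lcm(lcm(k, lcm(m, i)), w) | e.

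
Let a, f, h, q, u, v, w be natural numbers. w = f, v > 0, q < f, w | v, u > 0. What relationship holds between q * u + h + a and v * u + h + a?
q * u + h + a < v * u + h + a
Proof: Because w | v and v > 0, w ≤ v. w = f, so f ≤ v. q < f, so q < v. Because u > 0, q * u < v * u. Then q * u + h < v * u + h. Then q * u + h + a < v * u + h + a.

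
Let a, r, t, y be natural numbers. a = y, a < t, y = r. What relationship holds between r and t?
r < t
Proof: Since a = y and y = r, a = r. From a < t, r < t.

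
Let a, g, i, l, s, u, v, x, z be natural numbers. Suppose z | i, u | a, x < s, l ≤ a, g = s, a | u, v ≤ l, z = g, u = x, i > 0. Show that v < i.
a | u and u | a, hence a = u. Because u = x, a = x. v ≤ l and l ≤ a, hence v ≤ a. Because a = x, v ≤ x. Since x < s, v < s. z = g and g = s, thus z = s. z | i, so s | i. i > 0, so s ≤ i. v < s, so v < i.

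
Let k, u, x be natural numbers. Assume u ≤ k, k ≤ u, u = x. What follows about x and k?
x = k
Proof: k ≤ u and u ≤ k, therefore k = u. Since u = x, k = x. Then x = k.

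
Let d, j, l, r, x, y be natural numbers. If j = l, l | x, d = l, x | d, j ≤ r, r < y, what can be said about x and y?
x < y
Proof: From d = l and x | d, x | l. l | x, so l = x. From j = l, j = x. j ≤ r and r < y, therefore j < y. j = x, so x < y.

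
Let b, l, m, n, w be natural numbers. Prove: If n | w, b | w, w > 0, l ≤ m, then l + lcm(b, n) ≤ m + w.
b | w and n | w, therefore lcm(b, n) | w. w > 0, so lcm(b, n) ≤ w. Since l ≤ m, l + lcm(b, n) ≤ m + w.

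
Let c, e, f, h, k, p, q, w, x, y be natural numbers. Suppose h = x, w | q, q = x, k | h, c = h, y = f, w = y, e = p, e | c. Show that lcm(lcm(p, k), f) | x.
Since e = p and e | c, p | c. Since c = h, p | h. Since k | h, lcm(p, k) | h. h = x, so lcm(p, k) | x. From w = y and y = f, w = f. q = x and w | q, thus w | x. Since w = f, f | x. Since lcm(p, k) | x, lcm(lcm(p, k), f) | x.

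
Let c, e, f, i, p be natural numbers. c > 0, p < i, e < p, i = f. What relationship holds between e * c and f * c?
e * c < f * c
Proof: e < p and p < i, so e < i. i = f, so e < f. Combining with c > 0, by multiplying by a positive, e * c < f * c.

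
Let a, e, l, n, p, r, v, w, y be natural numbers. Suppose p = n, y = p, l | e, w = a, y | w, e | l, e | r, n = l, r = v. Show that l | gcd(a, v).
y = p and p = n, therefore y = n. Since n = l, y = l. w = a and y | w, hence y | a. y = l, so l | a. Since e | l and l | e, e = l. Since e | r, l | r. Since r = v, l | v. Since l | a, l | gcd(a, v).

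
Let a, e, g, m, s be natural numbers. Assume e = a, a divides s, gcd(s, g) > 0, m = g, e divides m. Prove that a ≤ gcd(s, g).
e = a and e divides m, so a divides m. From m = g, a divides g. From a divides s, a divides gcd(s, g). Since gcd(s, g) > 0, a ≤ gcd(s, g).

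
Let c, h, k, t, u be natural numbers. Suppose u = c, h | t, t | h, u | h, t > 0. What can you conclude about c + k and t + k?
c + k ≤ t + k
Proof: h | t and t | h, thus h = t. Since u | h, u | t. Because u = c, c | t. From t > 0, c ≤ t. Then c + k ≤ t + k.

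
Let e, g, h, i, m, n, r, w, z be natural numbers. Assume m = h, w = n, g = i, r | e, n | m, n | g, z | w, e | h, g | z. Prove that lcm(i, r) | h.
From g | z and z | w, g | w. w = n, so g | n. Since n | g, n = g. From g = i, n = i. Since m = h and n | m, n | h. Since n = i, i | h. r | e and e | h, hence r | h. From i | h, lcm(i, r) | h.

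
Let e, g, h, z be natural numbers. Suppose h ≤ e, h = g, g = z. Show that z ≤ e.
h = g and g = z, hence h = z. h ≤ e, so z ≤ e.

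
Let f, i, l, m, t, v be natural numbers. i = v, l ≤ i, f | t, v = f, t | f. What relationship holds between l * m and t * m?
l * m ≤ t * m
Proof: f | t and t | f, hence f = t. v = f, so v = t. i = v and l ≤ i, therefore l ≤ v. v = t, so l ≤ t. Then l * m ≤ t * m.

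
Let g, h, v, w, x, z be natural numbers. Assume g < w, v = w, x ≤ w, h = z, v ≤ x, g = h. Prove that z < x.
g = h and h = z, so g = z. Since v = w and v ≤ x, w ≤ x. Because x ≤ w, w = x. Since g < w, g < x. Because g = z, z < x.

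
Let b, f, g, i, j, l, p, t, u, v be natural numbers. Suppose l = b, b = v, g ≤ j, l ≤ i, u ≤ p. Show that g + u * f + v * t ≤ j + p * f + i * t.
From u ≤ p, u * f ≤ p * f. l = b and b = v, thus l = v. Since l ≤ i, v ≤ i. Then v * t ≤ i * t. Since u * f ≤ p * f, u * f + v * t ≤ p * f + i * t. g ≤ j, so g + u * f + v * t ≤ j + p * f + i * t.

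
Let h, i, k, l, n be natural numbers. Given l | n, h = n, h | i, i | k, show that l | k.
h | i and i | k, therefore h | k. From h = n, n | k. l | n, so l | k.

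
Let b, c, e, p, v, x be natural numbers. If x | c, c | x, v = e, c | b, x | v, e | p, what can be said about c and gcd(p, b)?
c | gcd(p, b)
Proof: x | c and c | x, hence x = c. From v = e and x | v, x | e. x = c, so c | e. Since e | p, c | p. Since c | b, c | gcd(p, b).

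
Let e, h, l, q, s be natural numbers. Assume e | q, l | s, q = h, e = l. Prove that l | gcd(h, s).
e = l and e | q, thus l | q. Since q = h, l | h. l | s, so l | gcd(h, s).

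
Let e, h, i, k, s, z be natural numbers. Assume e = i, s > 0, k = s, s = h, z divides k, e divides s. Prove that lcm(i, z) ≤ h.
e = i and e divides s, thus i divides s. Since k = s and z divides k, z divides s. Since i divides s, lcm(i, z) divides s. From s > 0, lcm(i, z) ≤ s. Since s = h, lcm(i, z) ≤ h.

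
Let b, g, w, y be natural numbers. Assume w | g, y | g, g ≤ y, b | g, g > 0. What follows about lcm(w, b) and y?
lcm(w, b) | y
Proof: y | g and g > 0, so y ≤ g. Since g ≤ y, g = y. From w | g and b | g, lcm(w, b) | g. g = y, so lcm(w, b) | y.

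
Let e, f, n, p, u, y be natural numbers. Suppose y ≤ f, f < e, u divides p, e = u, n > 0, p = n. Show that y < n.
Since e = u and f < e, f < u. Because y ≤ f, y < u. p = n and u divides p, thus u divides n. Since n > 0, u ≤ n. y < u, so y < n.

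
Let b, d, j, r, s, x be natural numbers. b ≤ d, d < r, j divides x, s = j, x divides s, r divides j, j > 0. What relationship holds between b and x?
b < x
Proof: Because b ≤ d and d < r, b < r. From s = j and x divides s, x divides j. j divides x, so j = x. r divides j and j > 0, hence r ≤ j. Since j = x, r ≤ x. Since b < r, b < x.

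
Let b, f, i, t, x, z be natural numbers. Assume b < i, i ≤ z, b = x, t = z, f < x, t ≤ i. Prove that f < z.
Since t = z and t ≤ i, z ≤ i. Since i ≤ z, i = z. From b = x and b < i, x < i. Since f < x, f < i. Since i = z, f < z.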